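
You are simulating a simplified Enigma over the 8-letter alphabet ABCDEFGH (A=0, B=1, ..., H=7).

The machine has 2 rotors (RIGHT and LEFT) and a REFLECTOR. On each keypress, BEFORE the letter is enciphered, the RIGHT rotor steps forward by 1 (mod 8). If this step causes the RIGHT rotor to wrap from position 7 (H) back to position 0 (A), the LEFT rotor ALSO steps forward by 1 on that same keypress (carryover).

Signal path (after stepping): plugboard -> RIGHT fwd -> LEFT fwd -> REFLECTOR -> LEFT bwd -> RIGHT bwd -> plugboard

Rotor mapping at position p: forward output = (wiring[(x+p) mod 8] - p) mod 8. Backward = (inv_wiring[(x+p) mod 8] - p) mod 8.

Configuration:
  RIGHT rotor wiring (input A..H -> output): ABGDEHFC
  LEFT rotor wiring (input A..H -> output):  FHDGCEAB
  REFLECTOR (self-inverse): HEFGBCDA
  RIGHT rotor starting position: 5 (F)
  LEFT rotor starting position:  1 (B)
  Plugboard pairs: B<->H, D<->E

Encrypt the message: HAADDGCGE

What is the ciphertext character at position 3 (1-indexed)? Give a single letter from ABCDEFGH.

Char 1 ('H'): step: R->6, L=1; H->plug->B->R->E->L->D->refl->G->L'->A->R'->E->plug->D
Char 2 ('A'): step: R->7, L=1; A->plug->A->R->D->L->B->refl->E->L'->H->R'->D->plug->E
Char 3 ('A'): step: R->0, L->2 (L advanced); A->plug->A->R->A->L->B->refl->E->L'->B->R'->B->plug->H

H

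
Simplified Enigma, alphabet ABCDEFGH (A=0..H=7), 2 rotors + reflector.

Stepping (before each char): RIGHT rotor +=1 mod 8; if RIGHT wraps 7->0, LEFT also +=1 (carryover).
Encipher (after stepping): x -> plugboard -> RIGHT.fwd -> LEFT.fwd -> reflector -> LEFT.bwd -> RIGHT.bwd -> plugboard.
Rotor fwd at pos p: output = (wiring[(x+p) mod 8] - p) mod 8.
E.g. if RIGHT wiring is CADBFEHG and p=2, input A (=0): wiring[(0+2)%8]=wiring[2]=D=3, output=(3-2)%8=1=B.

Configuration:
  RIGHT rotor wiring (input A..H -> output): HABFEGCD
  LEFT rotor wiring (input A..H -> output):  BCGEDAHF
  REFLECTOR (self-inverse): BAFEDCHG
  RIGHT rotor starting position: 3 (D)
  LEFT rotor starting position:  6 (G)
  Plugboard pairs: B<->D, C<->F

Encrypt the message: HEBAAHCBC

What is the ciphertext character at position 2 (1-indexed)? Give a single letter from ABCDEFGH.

Char 1 ('H'): step: R->4, L=6; H->plug->H->R->B->L->H->refl->G->L'->F->R'->G->plug->G
Char 2 ('E'): step: R->5, L=6; E->plug->E->R->D->L->E->refl->D->L'->C->R'->D->plug->B

B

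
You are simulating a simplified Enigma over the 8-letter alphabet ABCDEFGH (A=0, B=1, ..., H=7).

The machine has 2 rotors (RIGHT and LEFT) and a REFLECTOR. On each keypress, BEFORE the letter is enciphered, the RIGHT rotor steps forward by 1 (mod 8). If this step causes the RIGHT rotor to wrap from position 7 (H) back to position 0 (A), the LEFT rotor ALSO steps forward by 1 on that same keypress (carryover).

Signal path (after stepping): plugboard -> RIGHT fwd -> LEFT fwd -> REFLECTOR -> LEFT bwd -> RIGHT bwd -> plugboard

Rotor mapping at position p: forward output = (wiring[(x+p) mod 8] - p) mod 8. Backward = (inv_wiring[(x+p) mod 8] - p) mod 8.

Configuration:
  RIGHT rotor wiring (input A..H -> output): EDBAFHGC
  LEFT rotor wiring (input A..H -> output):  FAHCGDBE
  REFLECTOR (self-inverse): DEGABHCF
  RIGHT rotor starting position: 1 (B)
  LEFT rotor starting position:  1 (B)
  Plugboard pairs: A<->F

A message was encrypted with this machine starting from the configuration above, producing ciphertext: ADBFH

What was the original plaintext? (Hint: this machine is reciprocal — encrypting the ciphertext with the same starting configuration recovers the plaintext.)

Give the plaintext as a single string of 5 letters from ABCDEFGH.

Char 1 ('A'): step: R->2, L=1; A->plug->F->R->A->L->H->refl->F->L'->D->R'->C->plug->C
Char 2 ('D'): step: R->3, L=1; D->plug->D->R->D->L->F->refl->H->L'->A->R'->G->plug->G
Char 3 ('B'): step: R->4, L=1; B->plug->B->R->D->L->F->refl->H->L'->A->R'->E->plug->E
Char 4 ('F'): step: R->5, L=1; F->plug->A->R->C->L->B->refl->E->L'->H->R'->D->plug->D
Char 5 ('H'): step: R->6, L=1; H->plug->H->R->B->L->G->refl->C->L'->E->R'->B->plug->B

Answer: CGEDB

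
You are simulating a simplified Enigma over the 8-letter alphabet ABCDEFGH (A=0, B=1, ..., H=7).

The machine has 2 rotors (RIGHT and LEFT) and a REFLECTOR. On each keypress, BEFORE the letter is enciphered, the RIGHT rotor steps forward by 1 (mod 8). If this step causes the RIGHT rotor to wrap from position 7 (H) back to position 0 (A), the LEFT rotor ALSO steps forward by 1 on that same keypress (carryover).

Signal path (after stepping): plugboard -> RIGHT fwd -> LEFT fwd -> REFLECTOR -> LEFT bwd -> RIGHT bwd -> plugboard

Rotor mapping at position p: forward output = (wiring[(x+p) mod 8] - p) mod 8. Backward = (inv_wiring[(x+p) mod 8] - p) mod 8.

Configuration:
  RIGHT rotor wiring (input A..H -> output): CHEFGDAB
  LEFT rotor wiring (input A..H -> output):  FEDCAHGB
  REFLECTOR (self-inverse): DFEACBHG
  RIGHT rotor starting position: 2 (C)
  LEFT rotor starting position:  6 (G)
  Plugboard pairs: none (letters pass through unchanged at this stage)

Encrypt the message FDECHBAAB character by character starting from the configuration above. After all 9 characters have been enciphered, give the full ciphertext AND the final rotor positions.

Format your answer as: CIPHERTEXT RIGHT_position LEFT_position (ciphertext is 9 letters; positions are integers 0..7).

Answer: GEBFCHCHC 3 7

Derivation:
Char 1 ('F'): step: R->3, L=6; F->plug->F->R->H->L->B->refl->F->L'->E->R'->G->plug->G
Char 2 ('D'): step: R->4, L=6; D->plug->D->R->F->L->E->refl->C->L'->G->R'->E->plug->E
Char 3 ('E'): step: R->5, L=6; E->plug->E->R->C->L->H->refl->G->L'->D->R'->B->plug->B
Char 4 ('C'): step: R->6, L=6; C->plug->C->R->E->L->F->refl->B->L'->H->R'->F->plug->F
Char 5 ('H'): step: R->7, L=6; H->plug->H->R->B->L->D->refl->A->L'->A->R'->C->plug->C
Char 6 ('B'): step: R->0, L->7 (L advanced); B->plug->B->R->H->L->H->refl->G->L'->B->R'->H->plug->H
Char 7 ('A'): step: R->1, L=7; A->plug->A->R->G->L->A->refl->D->L'->E->R'->C->plug->C
Char 8 ('A'): step: R->2, L=7; A->plug->A->R->C->L->F->refl->B->L'->F->R'->H->plug->H
Char 9 ('B'): step: R->3, L=7; B->plug->B->R->D->L->E->refl->C->L'->A->R'->C->plug->C
Final: ciphertext=GEBFCHCHC, RIGHT=3, LEFT=7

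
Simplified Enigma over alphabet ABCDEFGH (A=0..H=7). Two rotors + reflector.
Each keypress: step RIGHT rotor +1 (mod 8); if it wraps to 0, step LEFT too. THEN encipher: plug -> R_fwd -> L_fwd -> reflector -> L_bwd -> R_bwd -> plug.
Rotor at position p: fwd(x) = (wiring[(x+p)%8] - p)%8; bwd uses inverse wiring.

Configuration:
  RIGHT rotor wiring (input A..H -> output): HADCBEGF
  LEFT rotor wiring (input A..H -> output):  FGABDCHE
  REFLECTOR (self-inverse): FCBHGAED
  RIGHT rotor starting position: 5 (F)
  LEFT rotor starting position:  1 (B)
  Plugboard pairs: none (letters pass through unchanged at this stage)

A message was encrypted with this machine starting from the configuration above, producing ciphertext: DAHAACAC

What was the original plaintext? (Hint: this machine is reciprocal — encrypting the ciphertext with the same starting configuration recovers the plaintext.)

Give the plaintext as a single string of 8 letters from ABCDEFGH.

Char 1 ('D'): step: R->6, L=1; D->plug->D->R->C->L->A->refl->F->L'->A->R'->A->plug->A
Char 2 ('A'): step: R->7, L=1; A->plug->A->R->G->L->D->refl->H->L'->B->R'->C->plug->C
Char 3 ('H'): step: R->0, L->2 (L advanced); H->plug->H->R->F->L->C->refl->B->L'->C->R'->D->plug->D
Char 4 ('A'): step: R->1, L=2; A->plug->A->R->H->L->E->refl->G->L'->A->R'->D->plug->D
Char 5 ('A'): step: R->2, L=2; A->plug->A->R->B->L->H->refl->D->L'->G->R'->H->plug->H
Char 6 ('C'): step: R->3, L=2; C->plug->C->R->B->L->H->refl->D->L'->G->R'->B->plug->B
Char 7 ('A'): step: R->4, L=2; A->plug->A->R->F->L->C->refl->B->L'->C->R'->C->plug->C
Char 8 ('C'): step: R->5, L=2; C->plug->C->R->A->L->G->refl->E->L'->H->R'->A->plug->A

Answer: ACDDHBCA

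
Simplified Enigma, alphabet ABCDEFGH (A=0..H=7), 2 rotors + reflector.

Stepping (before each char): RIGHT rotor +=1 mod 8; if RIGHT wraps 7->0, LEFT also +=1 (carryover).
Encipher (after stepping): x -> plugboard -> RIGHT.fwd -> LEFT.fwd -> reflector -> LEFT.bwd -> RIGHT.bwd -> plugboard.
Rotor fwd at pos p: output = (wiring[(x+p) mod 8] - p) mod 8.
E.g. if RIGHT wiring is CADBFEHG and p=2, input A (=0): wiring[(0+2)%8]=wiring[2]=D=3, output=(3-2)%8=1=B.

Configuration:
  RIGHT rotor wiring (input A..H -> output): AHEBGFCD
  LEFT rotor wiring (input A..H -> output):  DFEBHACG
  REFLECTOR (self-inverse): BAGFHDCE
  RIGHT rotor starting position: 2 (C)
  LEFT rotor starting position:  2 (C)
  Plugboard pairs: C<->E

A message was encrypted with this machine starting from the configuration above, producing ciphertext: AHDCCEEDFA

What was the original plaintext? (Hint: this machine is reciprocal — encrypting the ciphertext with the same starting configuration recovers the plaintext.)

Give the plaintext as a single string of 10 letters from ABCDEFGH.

Answer: GBAAFGAFDC

Derivation:
Char 1 ('A'): step: R->3, L=2; A->plug->A->R->G->L->B->refl->A->L'->E->R'->G->plug->G
Char 2 ('H'): step: R->4, L=2; H->plug->H->R->F->L->E->refl->H->L'->B->R'->B->plug->B
Char 3 ('D'): step: R->5, L=2; D->plug->D->R->D->L->G->refl->C->L'->A->R'->A->plug->A
Char 4 ('C'): step: R->6, L=2; C->plug->E->R->G->L->B->refl->A->L'->E->R'->A->plug->A
Char 5 ('C'): step: R->7, L=2; C->plug->E->R->C->L->F->refl->D->L'->H->R'->F->plug->F
Char 6 ('E'): step: R->0, L->3 (L advanced); E->plug->C->R->E->L->D->refl->F->L'->C->R'->G->plug->G
Char 7 ('E'): step: R->1, L=3; E->plug->C->R->A->L->G->refl->C->L'->G->R'->A->plug->A
Char 8 ('D'): step: R->2, L=3; D->plug->D->R->D->L->H->refl->E->L'->B->R'->F->plug->F
Char 9 ('F'): step: R->3, L=3; F->plug->F->R->F->L->A->refl->B->L'->H->R'->D->plug->D
Char 10 ('A'): step: R->4, L=3; A->plug->A->R->C->L->F->refl->D->L'->E->R'->E->plug->C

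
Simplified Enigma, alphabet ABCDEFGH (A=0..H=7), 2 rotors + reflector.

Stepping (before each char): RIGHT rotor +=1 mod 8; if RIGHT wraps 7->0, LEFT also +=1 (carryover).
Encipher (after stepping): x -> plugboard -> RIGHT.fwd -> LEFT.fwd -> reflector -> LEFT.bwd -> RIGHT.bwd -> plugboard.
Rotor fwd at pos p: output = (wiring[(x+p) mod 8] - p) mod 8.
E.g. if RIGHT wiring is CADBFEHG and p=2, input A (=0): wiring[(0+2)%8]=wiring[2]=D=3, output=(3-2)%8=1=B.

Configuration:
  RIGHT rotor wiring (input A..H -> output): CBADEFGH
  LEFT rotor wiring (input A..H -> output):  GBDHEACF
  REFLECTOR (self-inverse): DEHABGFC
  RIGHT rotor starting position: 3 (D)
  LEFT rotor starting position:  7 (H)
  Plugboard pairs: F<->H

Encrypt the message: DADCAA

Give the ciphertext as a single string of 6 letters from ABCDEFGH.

Char 1 ('D'): step: R->4, L=7; D->plug->D->R->D->L->E->refl->B->L'->G->R'->E->plug->E
Char 2 ('A'): step: R->5, L=7; A->plug->A->R->A->L->G->refl->F->L'->F->R'->D->plug->D
Char 3 ('D'): step: R->6, L=7; D->plug->D->R->D->L->E->refl->B->L'->G->R'->G->plug->G
Char 4 ('C'): step: R->7, L=7; C->plug->C->R->C->L->C->refl->H->L'->B->R'->D->plug->D
Char 5 ('A'): step: R->0, L->0 (L advanced); A->plug->A->R->C->L->D->refl->A->L'->F->R'->F->plug->H
Char 6 ('A'): step: R->1, L=0; A->plug->A->R->A->L->G->refl->F->L'->H->R'->B->plug->B

Answer: EDGDHB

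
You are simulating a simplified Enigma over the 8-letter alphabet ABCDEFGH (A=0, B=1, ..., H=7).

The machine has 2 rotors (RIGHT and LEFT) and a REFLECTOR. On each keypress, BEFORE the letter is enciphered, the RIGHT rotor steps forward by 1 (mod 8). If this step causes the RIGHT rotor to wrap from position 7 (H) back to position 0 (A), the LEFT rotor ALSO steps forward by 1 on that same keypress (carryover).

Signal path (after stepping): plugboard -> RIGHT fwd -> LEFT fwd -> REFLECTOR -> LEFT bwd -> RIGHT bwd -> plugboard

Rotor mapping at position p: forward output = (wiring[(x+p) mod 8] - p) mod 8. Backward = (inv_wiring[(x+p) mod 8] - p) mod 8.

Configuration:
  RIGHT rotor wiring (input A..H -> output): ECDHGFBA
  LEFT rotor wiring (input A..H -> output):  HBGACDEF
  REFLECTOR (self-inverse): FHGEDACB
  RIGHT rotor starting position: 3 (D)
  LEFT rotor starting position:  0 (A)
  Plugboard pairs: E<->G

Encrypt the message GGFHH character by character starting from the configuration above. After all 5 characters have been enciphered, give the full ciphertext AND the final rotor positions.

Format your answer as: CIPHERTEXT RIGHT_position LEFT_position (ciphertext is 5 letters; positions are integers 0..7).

Answer: BFEDE 0 1

Derivation:
Char 1 ('G'): step: R->4, L=0; G->plug->E->R->A->L->H->refl->B->L'->B->R'->B->plug->B
Char 2 ('G'): step: R->5, L=0; G->plug->E->R->F->L->D->refl->E->L'->G->R'->F->plug->F
Char 3 ('F'): step: R->6, L=0; F->plug->F->R->B->L->B->refl->H->L'->A->R'->G->plug->E
Char 4 ('H'): step: R->7, L=0; H->plug->H->R->C->L->G->refl->C->L'->E->R'->D->plug->D
Char 5 ('H'): step: R->0, L->1 (L advanced); H->plug->H->R->A->L->A->refl->F->L'->B->R'->G->plug->E
Final: ciphertext=BFEDE, RIGHT=0, LEFT=1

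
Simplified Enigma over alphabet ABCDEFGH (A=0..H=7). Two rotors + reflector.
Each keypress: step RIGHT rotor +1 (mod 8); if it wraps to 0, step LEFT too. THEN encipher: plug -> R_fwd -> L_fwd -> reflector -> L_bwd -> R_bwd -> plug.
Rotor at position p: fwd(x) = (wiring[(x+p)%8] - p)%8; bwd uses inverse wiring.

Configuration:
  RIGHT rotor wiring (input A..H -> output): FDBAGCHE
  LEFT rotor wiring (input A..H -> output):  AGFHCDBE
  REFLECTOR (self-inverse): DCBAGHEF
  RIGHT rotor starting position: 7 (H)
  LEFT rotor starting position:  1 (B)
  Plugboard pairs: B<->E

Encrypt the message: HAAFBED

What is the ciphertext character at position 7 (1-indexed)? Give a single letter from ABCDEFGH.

Char 1 ('H'): step: R->0, L->2 (L advanced); H->plug->H->R->E->L->H->refl->F->L'->B->R'->C->plug->C
Char 2 ('A'): step: R->1, L=2; A->plug->A->R->C->L->A->refl->D->L'->A->R'->B->plug->E
Char 3 ('A'): step: R->2, L=2; A->plug->A->R->H->L->E->refl->G->L'->G->R'->B->plug->E
Char 4 ('F'): step: R->3, L=2; F->plug->F->R->C->L->A->refl->D->L'->A->R'->G->plug->G
Char 5 ('B'): step: R->4, L=2; B->plug->E->R->B->L->F->refl->H->L'->E->R'->H->plug->H
Char 6 ('E'): step: R->5, L=2; E->plug->B->R->C->L->A->refl->D->L'->A->R'->D->plug->D
Char 7 ('D'): step: R->6, L=2; D->plug->D->R->F->L->C->refl->B->L'->D->R'->E->plug->B

B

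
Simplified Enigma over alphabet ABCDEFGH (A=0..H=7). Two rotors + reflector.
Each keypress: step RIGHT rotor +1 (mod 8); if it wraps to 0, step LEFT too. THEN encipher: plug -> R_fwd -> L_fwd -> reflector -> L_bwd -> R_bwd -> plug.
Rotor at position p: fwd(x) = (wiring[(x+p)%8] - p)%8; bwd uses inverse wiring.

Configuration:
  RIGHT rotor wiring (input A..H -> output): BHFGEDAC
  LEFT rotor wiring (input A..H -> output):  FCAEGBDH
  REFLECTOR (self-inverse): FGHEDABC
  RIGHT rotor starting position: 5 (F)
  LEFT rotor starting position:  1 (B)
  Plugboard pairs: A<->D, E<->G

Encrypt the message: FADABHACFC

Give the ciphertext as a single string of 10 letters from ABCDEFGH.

Char 1 ('F'): step: R->6, L=1; F->plug->F->R->A->L->B->refl->G->L'->G->R'->G->plug->E
Char 2 ('A'): step: R->7, L=1; A->plug->D->R->G->L->G->refl->B->L'->A->R'->C->plug->C
Char 3 ('D'): step: R->0, L->2 (L advanced); D->plug->A->R->B->L->C->refl->H->L'->D->R'->F->plug->F
Char 4 ('A'): step: R->1, L=2; A->plug->D->R->D->L->H->refl->C->L'->B->R'->G->plug->E
Char 5 ('B'): step: R->2, L=2; B->plug->B->R->E->L->B->refl->G->L'->A->R'->F->plug->F
Char 6 ('H'): step: R->3, L=2; H->plug->H->R->C->L->E->refl->D->L'->G->R'->F->plug->F
Char 7 ('A'): step: R->4, L=2; A->plug->D->R->G->L->D->refl->E->L'->C->R'->H->plug->H
Char 8 ('C'): step: R->5, L=2; C->plug->C->R->F->L->F->refl->A->L'->H->R'->H->plug->H
Char 9 ('F'): step: R->6, L=2; F->plug->F->R->A->L->G->refl->B->L'->E->R'->B->plug->B
Char 10 ('C'): step: R->7, L=2; C->plug->C->R->A->L->G->refl->B->L'->E->R'->G->plug->E

Answer: ECFEFFHHBE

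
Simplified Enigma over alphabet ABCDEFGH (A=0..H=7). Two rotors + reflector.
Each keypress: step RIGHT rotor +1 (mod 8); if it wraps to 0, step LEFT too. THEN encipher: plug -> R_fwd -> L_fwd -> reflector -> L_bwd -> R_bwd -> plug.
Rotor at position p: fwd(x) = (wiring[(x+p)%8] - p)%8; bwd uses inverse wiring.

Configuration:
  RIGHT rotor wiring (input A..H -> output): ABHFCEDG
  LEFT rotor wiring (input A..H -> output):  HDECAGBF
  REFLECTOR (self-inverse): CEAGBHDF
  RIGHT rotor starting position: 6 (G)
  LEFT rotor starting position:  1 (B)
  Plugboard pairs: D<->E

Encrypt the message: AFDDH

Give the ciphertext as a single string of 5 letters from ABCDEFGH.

Answer: BHHCG

Derivation:
Char 1 ('A'): step: R->7, L=1; A->plug->A->R->H->L->G->refl->D->L'->B->R'->B->plug->B
Char 2 ('F'): step: R->0, L->2 (L advanced); F->plug->F->R->E->L->H->refl->F->L'->G->R'->H->plug->H
Char 3 ('D'): step: R->1, L=2; D->plug->E->R->D->L->E->refl->B->L'->H->R'->H->plug->H
Char 4 ('D'): step: R->2, L=2; D->plug->E->R->B->L->A->refl->C->L'->A->R'->C->plug->C
Char 5 ('H'): step: R->3, L=2; H->plug->H->R->E->L->H->refl->F->L'->G->R'->G->plug->G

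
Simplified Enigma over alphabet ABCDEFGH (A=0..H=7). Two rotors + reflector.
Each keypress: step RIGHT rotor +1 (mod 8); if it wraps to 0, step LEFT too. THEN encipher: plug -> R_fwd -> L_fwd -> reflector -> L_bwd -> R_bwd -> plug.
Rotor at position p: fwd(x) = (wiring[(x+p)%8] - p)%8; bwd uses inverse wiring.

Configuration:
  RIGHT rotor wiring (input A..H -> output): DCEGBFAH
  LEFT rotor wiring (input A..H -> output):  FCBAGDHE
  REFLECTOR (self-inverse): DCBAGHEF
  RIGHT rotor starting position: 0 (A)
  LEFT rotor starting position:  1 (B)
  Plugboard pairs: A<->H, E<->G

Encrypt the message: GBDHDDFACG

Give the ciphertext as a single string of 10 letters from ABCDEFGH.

Char 1 ('G'): step: R->1, L=1; G->plug->E->R->E->L->C->refl->B->L'->A->R'->D->plug->D
Char 2 ('B'): step: R->2, L=1; B->plug->B->R->E->L->C->refl->B->L'->A->R'->H->plug->A
Char 3 ('D'): step: R->3, L=1; D->plug->D->R->F->L->G->refl->E->L'->H->R'->G->plug->E
Char 4 ('H'): step: R->4, L=1; H->plug->A->R->F->L->G->refl->E->L'->H->R'->E->plug->G
Char 5 ('D'): step: R->5, L=1; D->plug->D->R->G->L->D->refl->A->L'->B->R'->G->plug->E
Char 6 ('D'): step: R->6, L=1; D->plug->D->R->E->L->C->refl->B->L'->A->R'->F->plug->F
Char 7 ('F'): step: R->7, L=1; F->plug->F->R->C->L->H->refl->F->L'->D->R'->C->plug->C
Char 8 ('A'): step: R->0, L->2 (L advanced); A->plug->H->R->H->L->A->refl->D->L'->G->R'->D->plug->D
Char 9 ('C'): step: R->1, L=2; C->plug->C->R->F->L->C->refl->B->L'->D->R'->B->plug->B
Char 10 ('G'): step: R->2, L=2; G->plug->E->R->G->L->D->refl->A->L'->H->R'->C->plug->C

Answer: DAEGEFCDBC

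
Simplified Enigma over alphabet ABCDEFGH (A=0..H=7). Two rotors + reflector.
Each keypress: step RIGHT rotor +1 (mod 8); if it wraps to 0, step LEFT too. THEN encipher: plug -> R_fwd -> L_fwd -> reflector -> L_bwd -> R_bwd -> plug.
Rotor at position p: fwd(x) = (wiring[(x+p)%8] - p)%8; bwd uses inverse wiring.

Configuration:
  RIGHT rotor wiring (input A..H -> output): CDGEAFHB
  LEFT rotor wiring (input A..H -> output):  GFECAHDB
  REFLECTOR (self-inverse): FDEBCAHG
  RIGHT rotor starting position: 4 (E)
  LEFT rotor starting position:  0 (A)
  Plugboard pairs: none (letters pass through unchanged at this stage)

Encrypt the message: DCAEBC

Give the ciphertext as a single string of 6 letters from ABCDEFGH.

Answer: AABFGF

Derivation:
Char 1 ('D'): step: R->5, L=0; D->plug->D->R->F->L->H->refl->G->L'->A->R'->A->plug->A
Char 2 ('C'): step: R->6, L=0; C->plug->C->R->E->L->A->refl->F->L'->B->R'->A->plug->A
Char 3 ('A'): step: R->7, L=0; A->plug->A->R->C->L->E->refl->C->L'->D->R'->B->plug->B
Char 4 ('E'): step: R->0, L->1 (L advanced); E->plug->E->R->A->L->E->refl->C->L'->F->R'->F->plug->F
Char 5 ('B'): step: R->1, L=1; B->plug->B->R->F->L->C->refl->E->L'->A->R'->G->plug->G
Char 6 ('C'): step: R->2, L=1; C->plug->C->R->G->L->A->refl->F->L'->H->R'->F->plug->F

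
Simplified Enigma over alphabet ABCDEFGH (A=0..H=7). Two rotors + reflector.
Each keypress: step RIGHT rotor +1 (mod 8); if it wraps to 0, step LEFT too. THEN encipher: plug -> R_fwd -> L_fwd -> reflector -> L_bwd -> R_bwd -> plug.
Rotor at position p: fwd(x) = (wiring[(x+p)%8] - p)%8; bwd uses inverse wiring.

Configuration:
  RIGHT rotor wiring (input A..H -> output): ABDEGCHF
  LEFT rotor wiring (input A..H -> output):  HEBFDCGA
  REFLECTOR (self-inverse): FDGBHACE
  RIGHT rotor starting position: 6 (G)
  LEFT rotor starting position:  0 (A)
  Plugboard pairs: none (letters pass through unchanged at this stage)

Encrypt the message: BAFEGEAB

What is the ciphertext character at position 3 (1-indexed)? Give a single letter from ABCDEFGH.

Char 1 ('B'): step: R->7, L=0; B->plug->B->R->B->L->E->refl->H->L'->A->R'->H->plug->H
Char 2 ('A'): step: R->0, L->1 (L advanced); A->plug->A->R->A->L->D->refl->B->L'->E->R'->D->plug->D
Char 3 ('F'): step: R->1, L=1; F->plug->F->R->G->L->H->refl->E->L'->C->R'->B->plug->B

B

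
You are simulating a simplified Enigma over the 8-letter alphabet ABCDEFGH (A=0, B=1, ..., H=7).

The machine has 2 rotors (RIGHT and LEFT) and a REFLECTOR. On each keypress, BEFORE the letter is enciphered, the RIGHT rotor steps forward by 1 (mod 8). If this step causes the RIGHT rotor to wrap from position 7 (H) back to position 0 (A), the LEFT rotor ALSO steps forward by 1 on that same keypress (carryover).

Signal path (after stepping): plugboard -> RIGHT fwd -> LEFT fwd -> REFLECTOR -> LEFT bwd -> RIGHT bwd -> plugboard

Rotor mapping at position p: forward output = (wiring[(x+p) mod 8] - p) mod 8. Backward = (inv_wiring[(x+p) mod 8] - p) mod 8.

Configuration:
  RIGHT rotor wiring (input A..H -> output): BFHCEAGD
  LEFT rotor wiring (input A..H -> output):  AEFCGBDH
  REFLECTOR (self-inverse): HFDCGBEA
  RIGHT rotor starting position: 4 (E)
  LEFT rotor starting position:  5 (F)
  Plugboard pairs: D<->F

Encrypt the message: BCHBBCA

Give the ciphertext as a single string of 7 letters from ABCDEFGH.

Answer: EHCHAGG

Derivation:
Char 1 ('B'): step: R->5, L=5; B->plug->B->R->B->L->G->refl->E->L'->A->R'->E->plug->E
Char 2 ('C'): step: R->6, L=5; C->plug->C->R->D->L->D->refl->C->L'->C->R'->H->plug->H
Char 3 ('H'): step: R->7, L=5; H->plug->H->R->H->L->B->refl->F->L'->G->R'->C->plug->C
Char 4 ('B'): step: R->0, L->6 (L advanced); B->plug->B->R->F->L->E->refl->G->L'->D->R'->H->plug->H
Char 5 ('B'): step: R->1, L=6; B->plug->B->R->G->L->A->refl->H->L'->E->R'->A->plug->A
Char 6 ('C'): step: R->2, L=6; C->plug->C->R->C->L->C->refl->D->L'->H->R'->G->plug->G
Char 7 ('A'): step: R->3, L=6; A->plug->A->R->H->L->D->refl->C->L'->C->R'->G->plug->G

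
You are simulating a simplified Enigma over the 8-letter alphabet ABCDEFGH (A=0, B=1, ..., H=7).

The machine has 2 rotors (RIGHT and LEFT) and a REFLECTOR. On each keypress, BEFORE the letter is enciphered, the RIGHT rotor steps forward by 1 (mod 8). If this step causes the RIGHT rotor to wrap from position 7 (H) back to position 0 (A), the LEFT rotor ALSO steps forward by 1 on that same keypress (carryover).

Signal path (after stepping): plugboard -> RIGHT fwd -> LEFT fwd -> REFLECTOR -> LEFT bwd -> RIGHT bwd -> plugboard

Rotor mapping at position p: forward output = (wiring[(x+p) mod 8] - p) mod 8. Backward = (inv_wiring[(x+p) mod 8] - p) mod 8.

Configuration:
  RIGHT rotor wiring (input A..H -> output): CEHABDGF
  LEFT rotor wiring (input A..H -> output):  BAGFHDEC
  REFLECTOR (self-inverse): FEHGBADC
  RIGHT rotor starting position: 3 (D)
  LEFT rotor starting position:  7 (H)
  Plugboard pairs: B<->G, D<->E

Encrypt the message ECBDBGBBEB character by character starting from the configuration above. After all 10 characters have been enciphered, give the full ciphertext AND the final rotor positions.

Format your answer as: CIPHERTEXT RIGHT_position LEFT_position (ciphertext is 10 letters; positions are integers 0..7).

Char 1 ('E'): step: R->4, L=7; E->plug->D->R->B->L->C->refl->H->L'->D->R'->G->plug->B
Char 2 ('C'): step: R->5, L=7; C->plug->C->R->A->L->D->refl->G->L'->E->R'->H->plug->H
Char 3 ('B'): step: R->6, L=7; B->plug->G->R->D->L->H->refl->C->L'->B->R'->E->plug->D
Char 4 ('D'): step: R->7, L=7; D->plug->E->R->B->L->C->refl->H->L'->D->R'->B->plug->G
Char 5 ('B'): step: R->0, L->0 (L advanced); B->plug->G->R->G->L->E->refl->B->L'->A->R'->D->plug->E
Char 6 ('G'): step: R->1, L=0; G->plug->B->R->G->L->E->refl->B->L'->A->R'->D->plug->E
Char 7 ('B'): step: R->2, L=0; B->plug->G->R->A->L->B->refl->E->L'->G->R'->B->plug->G
Char 8 ('B'): step: R->3, L=0; B->plug->G->R->B->L->A->refl->F->L'->D->R'->D->plug->E
Char 9 ('E'): step: R->4, L=0; E->plug->D->R->B->L->A->refl->F->L'->D->R'->G->plug->B
Char 10 ('B'): step: R->5, L=0; B->plug->G->R->D->L->F->refl->A->L'->B->R'->B->plug->G
Final: ciphertext=BHDGEEGEBG, RIGHT=5, LEFT=0

Answer: BHDGEEGEBG 5 0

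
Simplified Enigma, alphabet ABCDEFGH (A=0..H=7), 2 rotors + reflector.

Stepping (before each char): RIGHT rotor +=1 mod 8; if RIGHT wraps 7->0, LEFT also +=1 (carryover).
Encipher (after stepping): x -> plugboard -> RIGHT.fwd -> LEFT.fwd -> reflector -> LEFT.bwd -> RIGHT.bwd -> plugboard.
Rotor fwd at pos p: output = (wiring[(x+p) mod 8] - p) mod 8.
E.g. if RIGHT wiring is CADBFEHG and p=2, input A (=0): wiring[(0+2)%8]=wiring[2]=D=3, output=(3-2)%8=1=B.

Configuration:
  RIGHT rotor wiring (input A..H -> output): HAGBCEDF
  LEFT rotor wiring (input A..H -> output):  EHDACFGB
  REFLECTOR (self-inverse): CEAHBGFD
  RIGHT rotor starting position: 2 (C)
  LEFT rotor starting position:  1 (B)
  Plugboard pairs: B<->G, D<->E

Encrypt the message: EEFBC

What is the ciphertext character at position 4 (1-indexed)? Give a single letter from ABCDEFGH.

Char 1 ('E'): step: R->3, L=1; E->plug->D->R->A->L->G->refl->F->L'->F->R'->G->plug->B
Char 2 ('E'): step: R->4, L=1; E->plug->D->R->B->L->C->refl->A->L'->G->R'->A->plug->A
Char 3 ('F'): step: R->5, L=1; F->plug->F->R->B->L->C->refl->A->L'->G->R'->B->plug->G
Char 4 ('B'): step: R->6, L=1; B->plug->G->R->E->L->E->refl->B->L'->D->R'->F->plug->F

F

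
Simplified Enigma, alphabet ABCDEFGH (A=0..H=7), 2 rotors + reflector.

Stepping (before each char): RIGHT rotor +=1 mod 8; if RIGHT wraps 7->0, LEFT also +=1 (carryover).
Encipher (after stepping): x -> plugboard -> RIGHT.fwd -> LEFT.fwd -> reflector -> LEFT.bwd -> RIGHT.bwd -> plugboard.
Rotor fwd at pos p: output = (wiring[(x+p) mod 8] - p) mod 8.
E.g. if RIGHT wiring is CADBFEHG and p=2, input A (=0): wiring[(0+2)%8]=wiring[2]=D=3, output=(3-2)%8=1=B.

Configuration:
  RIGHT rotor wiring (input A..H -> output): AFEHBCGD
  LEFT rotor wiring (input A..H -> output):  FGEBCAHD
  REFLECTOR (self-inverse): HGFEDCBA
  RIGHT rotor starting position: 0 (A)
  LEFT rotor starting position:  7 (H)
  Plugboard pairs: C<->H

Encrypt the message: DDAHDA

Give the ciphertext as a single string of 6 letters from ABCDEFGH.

Char 1 ('D'): step: R->1, L=7; D->plug->D->R->A->L->E->refl->D->L'->F->R'->F->plug->F
Char 2 ('D'): step: R->2, L=7; D->plug->D->R->A->L->E->refl->D->L'->F->R'->B->plug->B
Char 3 ('A'): step: R->3, L=7; A->plug->A->R->E->L->C->refl->F->L'->D->R'->D->plug->D
Char 4 ('H'): step: R->4, L=7; H->plug->C->R->C->L->H->refl->A->L'->H->R'->D->plug->D
Char 5 ('D'): step: R->5, L=7; D->plug->D->R->D->L->F->refl->C->L'->E->R'->H->plug->C
Char 6 ('A'): step: R->6, L=7; A->plug->A->R->A->L->E->refl->D->L'->F->R'->B->plug->B

Answer: FBDDCB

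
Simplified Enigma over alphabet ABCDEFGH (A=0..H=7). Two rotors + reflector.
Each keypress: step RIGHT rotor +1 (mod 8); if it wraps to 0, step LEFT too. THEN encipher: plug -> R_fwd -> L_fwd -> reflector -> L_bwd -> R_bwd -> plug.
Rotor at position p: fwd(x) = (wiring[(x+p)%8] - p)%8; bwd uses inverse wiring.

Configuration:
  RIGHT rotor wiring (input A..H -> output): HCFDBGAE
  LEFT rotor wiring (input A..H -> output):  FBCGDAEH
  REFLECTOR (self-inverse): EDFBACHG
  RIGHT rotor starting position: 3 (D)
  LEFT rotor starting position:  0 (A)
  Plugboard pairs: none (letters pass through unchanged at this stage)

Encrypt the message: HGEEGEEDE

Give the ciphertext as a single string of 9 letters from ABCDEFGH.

Answer: EEGHAADEB

Derivation:
Char 1 ('H'): step: R->4, L=0; H->plug->H->R->H->L->H->refl->G->L'->D->R'->E->plug->E
Char 2 ('G'): step: R->5, L=0; G->plug->G->R->G->L->E->refl->A->L'->F->R'->E->plug->E
Char 3 ('E'): step: R->6, L=0; E->plug->E->R->H->L->H->refl->G->L'->D->R'->G->plug->G
Char 4 ('E'): step: R->7, L=0; E->plug->E->R->E->L->D->refl->B->L'->B->R'->H->plug->H
Char 5 ('G'): step: R->0, L->1 (L advanced); G->plug->G->R->A->L->A->refl->E->L'->H->R'->A->plug->A
Char 6 ('E'): step: R->1, L=1; E->plug->E->R->F->L->D->refl->B->L'->B->R'->A->plug->A
Char 7 ('E'): step: R->2, L=1; E->plug->E->R->G->L->G->refl->H->L'->E->R'->D->plug->D
Char 8 ('D'): step: R->3, L=1; D->plug->D->R->F->L->D->refl->B->L'->B->R'->E->plug->E
Char 9 ('E'): step: R->4, L=1; E->plug->E->R->D->L->C->refl->F->L'->C->R'->B->plug->B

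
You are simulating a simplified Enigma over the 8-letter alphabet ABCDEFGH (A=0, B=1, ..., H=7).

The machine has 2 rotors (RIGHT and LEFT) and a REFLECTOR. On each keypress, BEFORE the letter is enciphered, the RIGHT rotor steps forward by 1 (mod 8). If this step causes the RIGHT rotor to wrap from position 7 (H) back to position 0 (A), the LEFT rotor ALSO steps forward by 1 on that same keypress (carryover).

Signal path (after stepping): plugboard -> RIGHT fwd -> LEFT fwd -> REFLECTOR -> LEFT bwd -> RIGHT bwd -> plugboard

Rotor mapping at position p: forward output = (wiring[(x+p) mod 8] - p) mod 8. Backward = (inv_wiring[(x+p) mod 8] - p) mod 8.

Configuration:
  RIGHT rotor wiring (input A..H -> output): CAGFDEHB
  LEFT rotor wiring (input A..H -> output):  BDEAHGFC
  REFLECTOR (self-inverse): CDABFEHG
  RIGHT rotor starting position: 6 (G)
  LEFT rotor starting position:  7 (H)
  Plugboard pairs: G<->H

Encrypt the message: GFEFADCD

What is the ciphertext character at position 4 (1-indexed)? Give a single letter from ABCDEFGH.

Char 1 ('G'): step: R->7, L=7; G->plug->H->R->A->L->D->refl->B->L'->E->R'->F->plug->F
Char 2 ('F'): step: R->0, L->0 (L advanced); F->plug->F->R->E->L->H->refl->G->L'->F->R'->D->plug->D
Char 3 ('E'): step: R->1, L=0; E->plug->E->R->D->L->A->refl->C->L'->H->R'->A->plug->A
Char 4 ('F'): step: R->2, L=0; F->plug->F->R->H->L->C->refl->A->L'->D->R'->B->plug->B

B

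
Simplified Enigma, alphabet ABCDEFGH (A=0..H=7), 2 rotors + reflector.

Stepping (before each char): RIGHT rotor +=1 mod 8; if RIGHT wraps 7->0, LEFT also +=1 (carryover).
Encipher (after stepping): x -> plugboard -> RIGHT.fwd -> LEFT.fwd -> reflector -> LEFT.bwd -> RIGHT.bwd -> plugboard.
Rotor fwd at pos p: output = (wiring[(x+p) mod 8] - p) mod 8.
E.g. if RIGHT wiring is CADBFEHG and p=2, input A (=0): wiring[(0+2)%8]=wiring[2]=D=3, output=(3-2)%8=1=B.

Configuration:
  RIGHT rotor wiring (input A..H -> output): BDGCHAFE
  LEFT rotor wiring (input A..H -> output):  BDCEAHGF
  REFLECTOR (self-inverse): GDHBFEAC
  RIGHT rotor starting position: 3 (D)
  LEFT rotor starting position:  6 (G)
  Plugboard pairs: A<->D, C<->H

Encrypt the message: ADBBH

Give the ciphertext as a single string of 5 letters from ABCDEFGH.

Answer: EAGAF

Derivation:
Char 1 ('A'): step: R->4, L=6; A->plug->D->R->A->L->A->refl->G->L'->F->R'->E->plug->E
Char 2 ('D'): step: R->5, L=6; D->plug->A->R->D->L->F->refl->E->L'->E->R'->D->plug->A
Char 3 ('B'): step: R->6, L=6; B->plug->B->R->G->L->C->refl->H->L'->B->R'->G->plug->G
Char 4 ('B'): step: R->7, L=6; B->plug->B->R->C->L->D->refl->B->L'->H->R'->D->plug->A
Char 5 ('H'): step: R->0, L->7 (L advanced); H->plug->C->R->G->L->A->refl->G->L'->A->R'->F->plug->F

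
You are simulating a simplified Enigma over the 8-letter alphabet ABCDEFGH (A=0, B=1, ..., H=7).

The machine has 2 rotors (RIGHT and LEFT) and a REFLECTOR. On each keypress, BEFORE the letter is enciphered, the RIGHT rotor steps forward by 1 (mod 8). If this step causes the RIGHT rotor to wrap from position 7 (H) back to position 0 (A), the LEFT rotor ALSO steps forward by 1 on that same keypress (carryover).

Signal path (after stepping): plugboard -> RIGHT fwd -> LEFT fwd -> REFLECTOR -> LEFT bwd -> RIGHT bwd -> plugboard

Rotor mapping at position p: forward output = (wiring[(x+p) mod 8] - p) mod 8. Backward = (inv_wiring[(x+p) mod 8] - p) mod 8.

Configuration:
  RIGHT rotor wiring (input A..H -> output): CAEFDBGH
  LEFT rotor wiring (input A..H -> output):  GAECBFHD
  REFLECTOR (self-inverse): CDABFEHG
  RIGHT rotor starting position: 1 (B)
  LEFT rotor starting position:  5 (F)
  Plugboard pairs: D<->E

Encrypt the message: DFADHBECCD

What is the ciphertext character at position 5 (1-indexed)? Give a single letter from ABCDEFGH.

Char 1 ('D'): step: R->2, L=5; D->plug->E->R->E->L->D->refl->B->L'->D->R'->B->plug->B
Char 2 ('F'): step: R->3, L=5; F->plug->F->R->H->L->E->refl->F->L'->G->R'->C->plug->C
Char 3 ('A'): step: R->4, L=5; A->plug->A->R->H->L->E->refl->F->L'->G->R'->E->plug->D
Char 4 ('D'): step: R->5, L=5; D->plug->E->R->D->L->B->refl->D->L'->E->R'->A->plug->A
Char 5 ('H'): step: R->6, L=5; H->plug->H->R->D->L->B->refl->D->L'->E->R'->C->plug->C

C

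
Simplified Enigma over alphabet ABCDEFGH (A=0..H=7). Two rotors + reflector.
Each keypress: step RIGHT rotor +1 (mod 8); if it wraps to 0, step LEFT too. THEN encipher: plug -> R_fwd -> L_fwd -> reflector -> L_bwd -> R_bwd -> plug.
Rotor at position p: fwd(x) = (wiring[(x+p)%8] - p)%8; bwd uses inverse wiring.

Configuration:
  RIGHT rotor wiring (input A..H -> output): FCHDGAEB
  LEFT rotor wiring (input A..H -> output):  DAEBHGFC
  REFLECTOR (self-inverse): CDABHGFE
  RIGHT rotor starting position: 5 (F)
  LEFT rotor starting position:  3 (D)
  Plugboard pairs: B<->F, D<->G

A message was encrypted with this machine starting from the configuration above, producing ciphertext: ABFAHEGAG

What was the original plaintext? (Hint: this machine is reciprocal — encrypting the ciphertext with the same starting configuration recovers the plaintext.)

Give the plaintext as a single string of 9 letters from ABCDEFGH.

Char 1 ('A'): step: R->6, L=3; A->plug->A->R->G->L->F->refl->G->L'->A->R'->G->plug->D
Char 2 ('B'): step: R->7, L=3; B->plug->F->R->H->L->B->refl->D->L'->C->R'->A->plug->A
Char 3 ('F'): step: R->0, L->4 (L advanced); F->plug->B->R->C->L->B->refl->D->L'->A->R'->F->plug->B
Char 4 ('A'): step: R->1, L=4; A->plug->A->R->B->L->C->refl->A->L'->G->R'->B->plug->F
Char 5 ('H'): step: R->2, L=4; H->plug->H->R->A->L->D->refl->B->L'->C->R'->E->plug->E
Char 6 ('E'): step: R->3, L=4; E->plug->E->R->G->L->A->refl->C->L'->B->R'->D->plug->G
Char 7 ('G'): step: R->4, L=4; G->plug->D->R->F->L->E->refl->H->L'->E->R'->B->plug->F
Char 8 ('A'): step: R->5, L=4; A->plug->A->R->D->L->G->refl->F->L'->H->R'->B->plug->F
Char 9 ('G'): step: R->6, L=4; G->plug->D->R->E->L->H->refl->E->L'->F->R'->F->plug->B

Answer: DABFEGFFB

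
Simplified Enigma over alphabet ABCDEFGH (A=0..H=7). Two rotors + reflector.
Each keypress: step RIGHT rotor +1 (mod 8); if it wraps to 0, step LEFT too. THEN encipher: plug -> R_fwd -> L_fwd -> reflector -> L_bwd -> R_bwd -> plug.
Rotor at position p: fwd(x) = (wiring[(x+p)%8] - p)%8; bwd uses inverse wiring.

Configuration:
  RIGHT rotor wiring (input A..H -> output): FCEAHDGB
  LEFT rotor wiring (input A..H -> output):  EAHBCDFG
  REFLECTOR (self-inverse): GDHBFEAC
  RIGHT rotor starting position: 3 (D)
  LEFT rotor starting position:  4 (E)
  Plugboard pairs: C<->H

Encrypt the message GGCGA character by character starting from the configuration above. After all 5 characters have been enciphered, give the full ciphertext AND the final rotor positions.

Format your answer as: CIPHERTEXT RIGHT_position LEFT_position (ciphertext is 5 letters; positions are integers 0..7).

Char 1 ('G'): step: R->4, L=4; G->plug->G->R->A->L->G->refl->A->L'->E->R'->H->plug->C
Char 2 ('G'): step: R->5, L=4; G->plug->G->R->D->L->C->refl->H->L'->B->R'->B->plug->B
Char 3 ('C'): step: R->6, L=4; C->plug->H->R->F->L->E->refl->F->L'->H->R'->C->plug->H
Char 4 ('G'): step: R->7, L=4; G->plug->G->R->E->L->A->refl->G->L'->A->R'->F->plug->F
Char 5 ('A'): step: R->0, L->5 (L advanced); A->plug->A->R->F->L->C->refl->H->L'->D->R'->F->plug->F
Final: ciphertext=CBHFF, RIGHT=0, LEFT=5

Answer: CBHFF 0 5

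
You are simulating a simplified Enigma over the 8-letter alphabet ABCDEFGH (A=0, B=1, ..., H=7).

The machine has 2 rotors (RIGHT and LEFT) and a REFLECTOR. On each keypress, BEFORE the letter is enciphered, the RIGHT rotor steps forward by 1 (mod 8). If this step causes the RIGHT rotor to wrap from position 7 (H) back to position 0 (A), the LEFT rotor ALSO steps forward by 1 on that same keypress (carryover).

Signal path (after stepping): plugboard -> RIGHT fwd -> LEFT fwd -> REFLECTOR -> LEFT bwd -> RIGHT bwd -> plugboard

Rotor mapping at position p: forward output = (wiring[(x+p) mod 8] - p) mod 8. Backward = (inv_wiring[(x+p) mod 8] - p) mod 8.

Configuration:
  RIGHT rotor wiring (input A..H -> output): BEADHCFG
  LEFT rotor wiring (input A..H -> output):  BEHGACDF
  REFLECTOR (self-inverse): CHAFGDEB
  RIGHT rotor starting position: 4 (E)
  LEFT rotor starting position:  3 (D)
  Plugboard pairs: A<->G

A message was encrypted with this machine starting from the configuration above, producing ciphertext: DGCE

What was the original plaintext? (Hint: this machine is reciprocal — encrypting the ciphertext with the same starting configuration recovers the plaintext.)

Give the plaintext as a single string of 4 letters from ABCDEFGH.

Char 1 ('D'): step: R->5, L=3; D->plug->D->R->E->L->C->refl->A->L'->D->R'->F->plug->F
Char 2 ('G'): step: R->6, L=3; G->plug->A->R->H->L->E->refl->G->L'->F->R'->F->plug->F
Char 3 ('C'): step: R->7, L=3; C->plug->C->R->F->L->G->refl->E->L'->H->R'->A->plug->G
Char 4 ('E'): step: R->0, L->4 (L advanced); E->plug->E->R->H->L->C->refl->A->L'->F->R'->G->plug->A

Answer: FFGA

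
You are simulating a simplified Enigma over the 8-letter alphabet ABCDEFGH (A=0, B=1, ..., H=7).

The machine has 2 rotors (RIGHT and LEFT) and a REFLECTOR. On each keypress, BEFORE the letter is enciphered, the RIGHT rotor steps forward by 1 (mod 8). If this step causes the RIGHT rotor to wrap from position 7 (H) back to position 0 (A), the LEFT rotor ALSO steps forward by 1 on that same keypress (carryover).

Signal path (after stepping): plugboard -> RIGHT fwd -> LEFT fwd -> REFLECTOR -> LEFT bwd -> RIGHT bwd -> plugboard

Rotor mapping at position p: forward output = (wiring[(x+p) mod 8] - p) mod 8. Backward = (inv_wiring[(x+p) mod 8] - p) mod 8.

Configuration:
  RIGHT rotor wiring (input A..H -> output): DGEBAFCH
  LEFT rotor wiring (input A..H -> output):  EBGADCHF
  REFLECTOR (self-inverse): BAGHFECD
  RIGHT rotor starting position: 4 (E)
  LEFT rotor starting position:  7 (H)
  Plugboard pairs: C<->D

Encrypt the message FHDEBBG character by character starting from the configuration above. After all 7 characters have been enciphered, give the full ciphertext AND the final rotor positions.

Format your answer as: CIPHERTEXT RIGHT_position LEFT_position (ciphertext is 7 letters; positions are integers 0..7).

Answer: GABHFEH 3 0

Derivation:
Char 1 ('F'): step: R->5, L=7; F->plug->F->R->H->L->A->refl->B->L'->E->R'->G->plug->G
Char 2 ('H'): step: R->6, L=7; H->plug->H->R->H->L->A->refl->B->L'->E->R'->A->plug->A
Char 3 ('D'): step: R->7, L=7; D->plug->C->R->H->L->A->refl->B->L'->E->R'->B->plug->B
Char 4 ('E'): step: R->0, L->0 (L advanced); E->plug->E->R->A->L->E->refl->F->L'->H->R'->H->plug->H
Char 5 ('B'): step: R->1, L=0; B->plug->B->R->D->L->A->refl->B->L'->B->R'->F->plug->F
Char 6 ('B'): step: R->2, L=0; B->plug->B->R->H->L->F->refl->E->L'->A->R'->E->plug->E
Char 7 ('G'): step: R->3, L=0; G->plug->G->R->D->L->A->refl->B->L'->B->R'->H->plug->H
Final: ciphertext=GABHFEH, RIGHT=3, LEFT=0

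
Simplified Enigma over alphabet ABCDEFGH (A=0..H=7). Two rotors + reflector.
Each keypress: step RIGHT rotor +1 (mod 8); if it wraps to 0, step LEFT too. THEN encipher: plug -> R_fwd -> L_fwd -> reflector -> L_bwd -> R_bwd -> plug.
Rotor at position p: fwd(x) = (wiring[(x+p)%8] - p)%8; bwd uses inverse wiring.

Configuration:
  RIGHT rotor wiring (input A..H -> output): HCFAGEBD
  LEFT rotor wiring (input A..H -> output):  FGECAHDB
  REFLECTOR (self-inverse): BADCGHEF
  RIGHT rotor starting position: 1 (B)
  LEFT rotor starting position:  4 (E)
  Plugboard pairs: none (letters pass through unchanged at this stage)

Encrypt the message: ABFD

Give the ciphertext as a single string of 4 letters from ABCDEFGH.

Char 1 ('A'): step: R->2, L=4; A->plug->A->R->D->L->F->refl->H->L'->C->R'->D->plug->D
Char 2 ('B'): step: R->3, L=4; B->plug->B->R->D->L->F->refl->H->L'->C->R'->H->plug->H
Char 3 ('F'): step: R->4, L=4; F->plug->F->R->G->L->A->refl->B->L'->E->R'->H->plug->H
Char 4 ('D'): step: R->5, L=4; D->plug->D->R->C->L->H->refl->F->L'->D->R'->G->plug->G

Answer: DHHG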